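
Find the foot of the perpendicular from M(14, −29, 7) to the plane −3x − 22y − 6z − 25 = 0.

n = (−3, −22, −6), |n|² = 529, and n·M − 25 = 529.
t = 529/529 = 1, so the foot is M − t·n = (14, −29, 7) − 1·(−3, −22, −6) = (17, −7, 13).

(17, -7, 13)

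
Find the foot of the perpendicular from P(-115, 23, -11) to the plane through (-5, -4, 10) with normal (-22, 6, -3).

The perpendicular from P has direction n = (-22, 6, -3): r = (-115, 23, -11) + μ(-22, 6, -3).
Substitute into the plane: n·(P + μn) = 56 gives 2701 + 529μ = 56, so μ = -5.
Foot = (-115, 23, -11) + (-5)·(-22, 6, -3) = (-5, -7, 4).

(-5, -7, 4)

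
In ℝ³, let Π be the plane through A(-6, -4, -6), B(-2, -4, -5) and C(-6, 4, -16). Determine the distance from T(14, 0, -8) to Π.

AB = (4, 0, 1) and AC = (0, 8, -10), so a normal is n = AB × AC = (-8, 40, 32).
d = |(-8)·14 + 40·0 + 32·(-8) − (-304)| / √(64 + 1600 + 1024) = |-64| / (8√42) = 8/√42.

8/√42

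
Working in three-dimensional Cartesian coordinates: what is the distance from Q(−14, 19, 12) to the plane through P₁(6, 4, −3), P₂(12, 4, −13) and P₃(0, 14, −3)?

P₁P₂ = (6, 0, −10) and P₁P₃ = (−6, 10, 0), so a normal is n = P₁P₂ × P₁P₃ = (100, 60, 60).
Then n·(−14, 19, 12) − 660 = −200.
|n| = √(10000 + 3600 + 3600) = 20√43, so the distance is |-200|/(20√43) = 10√43/43.

10√43/43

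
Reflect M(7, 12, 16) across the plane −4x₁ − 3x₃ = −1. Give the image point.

n = (−4, 0, −3), |n|² = 25, n·M − (-1) = -75, so t = -75/25 = -3.
Foot F = M − (-3)·n = (−5, 12, 7); the reflection is 2F − M = (−17, 12, −2).

(-17, 12, -2)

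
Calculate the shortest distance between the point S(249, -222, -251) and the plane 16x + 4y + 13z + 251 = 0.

d = |16·249 + 4·(-222) + 13·(-251) − (-251)| / √(256 + 16 + 169) = |84| / 21 = 4.

4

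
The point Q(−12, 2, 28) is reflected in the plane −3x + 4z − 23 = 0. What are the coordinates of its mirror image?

With n = (−3, 0, 4), the signed offset is (n·Q − 23)/|n|² = 125/25 = 5.
Q' = Q − 2t·n = (−12, 2, 28) − 10·(−3, 0, 4) = (18, 2, −12).

(18, 2, -12)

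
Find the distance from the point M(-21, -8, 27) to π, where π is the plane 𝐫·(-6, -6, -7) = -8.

7/11

Normal vector n = (-6, -6, -7), and n·(-21, -8, 27) - (-8) = -7.
|n| = √(36 + 36 + 49) = 11, so the distance is |-7|/11 = 7/11.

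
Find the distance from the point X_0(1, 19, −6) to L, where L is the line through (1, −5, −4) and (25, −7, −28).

A direction vector is d = (24, −2, −24).
AP = (0, 24, −2); AP·d = 0, |AP|² = 580, |d|² = 1156.
distance² = |AP|² − (AP·d)²/|d|² = 580 − 0/1156 = 580, so the distance is 2√145.

2√145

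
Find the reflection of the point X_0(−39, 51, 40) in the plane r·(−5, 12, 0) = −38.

With n = (−5, 12, 0), the signed offset is (n·X_0 − (-38))/|n|² = 845/169 = 5.
X_0' = X_0 − 2t·n = (−39, 51, 40) − 10·(−5, 12, 0) = (11, −69, 40).

(11, -69, 40)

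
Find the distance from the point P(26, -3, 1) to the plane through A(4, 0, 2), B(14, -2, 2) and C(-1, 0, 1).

12/√51

AB = (10, -2, 0) and AC = (-5, 0, -1), so a normal is n = AB × AC = (2, 10, -10).
Then n·(26, -3, 1) - (-12) = 24.
|n| = √(4 + 100 + 100) = 2√51, so the distance is |24|/(2√51) = 12/√51.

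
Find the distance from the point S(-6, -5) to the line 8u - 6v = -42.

The normal to the line is n = (8, -6) with |n| = 10.
|n·S − (-42)| = |-18 − (-42)| = 24, so the distance is 24/10 = 12/5.

12/5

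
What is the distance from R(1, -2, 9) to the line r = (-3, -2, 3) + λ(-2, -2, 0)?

Direction vector d = (-2, -2, 0).
AP = (4, 0, 6); AP·d = -8, |AP|² = 52, |d|² = 8.
distance² = |AP|² − (AP·d)²/|d|² = 52 − 64/8 = 44, so the distance is 2√11.

2√11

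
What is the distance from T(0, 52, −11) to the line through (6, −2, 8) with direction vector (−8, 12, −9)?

Direction vector d = (−8, 12, −9).
AP = (−6, 54, −19); AP·d = 867, |AP|² = 3313, |d|² = 289.
distance² = |AP|² − (AP·d)²/|d|² = 3313 − 751689/289 = 712, so the distance is 2√178.

2√178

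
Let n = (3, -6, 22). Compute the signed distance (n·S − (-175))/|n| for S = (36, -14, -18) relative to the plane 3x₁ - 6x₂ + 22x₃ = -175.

-29/23

n·S − (-175) = -29.
|n| = 23, so the signed distance is -29/23.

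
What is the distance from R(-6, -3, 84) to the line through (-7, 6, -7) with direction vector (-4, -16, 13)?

Direction vector d = (-4, -16, 13).
AP = (1, -9, 91), and AP × d = (1339, -377, -52).
|AP × d|² = 1937754 and |d|² = 441, so the distance is √(1937754/441) = √4394 = 13√26.

13√26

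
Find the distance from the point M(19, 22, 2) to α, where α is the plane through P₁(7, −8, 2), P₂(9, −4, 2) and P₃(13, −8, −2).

P₁P₂ = (2, 4, 0) and P₁P₃ = (6, 0, −4), so a normal is n = P₁P₂ × P₁P₃ = (−16, 8, −24).
Then n·(19, 22, 2) − (−224) = 48.
|n| = √(256 + 64 + 576) = 8√14, so the distance is |48|/(8√14) = 6/√14.

3√14/7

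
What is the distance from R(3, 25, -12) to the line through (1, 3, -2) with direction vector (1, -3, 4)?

2√43

Direction vector d = (1, -3, 4).
AP = (2, 22, -10), and AP × d = (58, -18, -28).
|AP × d|² = 4472 and |d|² = 26, so the distance is √(4472/26) = √172 = 2√43.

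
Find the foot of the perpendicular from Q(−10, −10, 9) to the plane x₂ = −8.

The perpendicular from Q has direction n = (0, 1, 0): r = (−10, −10, 9) + μ(0, 1, 0).
Substitute into the plane: n·(Q + μn) = -8 gives -10 + 1μ = -8, so μ = 2.
Foot = (−10, −10, 9) + 2·(0, 1, 0) = (−10, −8, 9).

(-10, -8, 9)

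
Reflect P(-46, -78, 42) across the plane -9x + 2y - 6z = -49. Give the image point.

(-416/11, -878/11, 522/11)

n = (-9, 2, -6), |n|² = 121, n·P − (-49) = 55, so t = 55/121 = 5/11.
Foot F = P − (5/11)·n = (-461/11, -868/11, 492/11); the reflection is 2F − P = (-416/11, -878/11, 522/11).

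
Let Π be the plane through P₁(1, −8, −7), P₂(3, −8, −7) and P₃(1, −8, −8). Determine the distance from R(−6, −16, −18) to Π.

8

P₁P₂ = (2, 0, 0) and P₁P₃ = (0, 0, −1), so a normal is n = P₁P₂ × P₁P₃ = (0, 2, 0).
Then n·(−6, −16, −18) − (−16) = −16.
|n| = √(0 + 4 + 0) = 2, so the distance is |-16|/2 = 8.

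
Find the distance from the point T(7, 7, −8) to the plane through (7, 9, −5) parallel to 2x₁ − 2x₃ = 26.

Parallel planes share the normal n = (2, 0, −2); since (7, 9, −5) lies on the plane, its equation is 2x₁ − 2x₃ = 24.
n = (2, 0, −2); n·P − 24 = 6; |n| = 2√2; distance = 6/(2√2) = 3√2/2.

3√2/2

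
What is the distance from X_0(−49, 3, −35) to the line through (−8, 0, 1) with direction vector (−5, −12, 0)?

3√313

Direction vector d = (−5, −12, 0).
AP = (−41, 3, −36), and AP × d = (−432, 180, 507).
|AP × d|² = 476073 and |d|² = 169, so the distance is √(476073/169) = √2817 = 3√313.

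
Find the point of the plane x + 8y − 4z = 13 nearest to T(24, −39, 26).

n = (1, 8, −4), |n|² = 81, and n·T − 13 = -405.
t = -405/81 = -5, so the foot is T − t·n = (24, −39, 26) − (-5)·(1, 8, −4) = (29, 1, 6).

(29, 1, 6)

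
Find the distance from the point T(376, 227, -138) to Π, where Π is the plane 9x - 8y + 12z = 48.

8

d = |9·376 + (-8)·227 + 12·(-138) − 48| / √(81 + 64 + 144) = |-136| / 17 = 8.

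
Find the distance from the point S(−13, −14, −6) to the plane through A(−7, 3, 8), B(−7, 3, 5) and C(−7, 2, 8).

AB = (0, 0, −3) and AC = (0, −1, 0), so a normal is n = AB × AC = (−3, 0, 0).
Then n·(−13, −14, −6) − 21 = 18.
|n| = √(9 + 0 + 0) = 3, so the distance is |18|/3 = 6.

6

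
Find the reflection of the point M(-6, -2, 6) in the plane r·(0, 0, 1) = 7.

(-6, -2, 8)

n = (0, 0, 1), |n|² = 1, n·M − 7 = -1, so t = -1/1 = -1.
Foot F = M − (-1)·n = (-6, -2, 7); the reflection is 2F − M = (-6, -2, 8).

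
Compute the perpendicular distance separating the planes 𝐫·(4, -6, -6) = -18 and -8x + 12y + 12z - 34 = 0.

1/(2√22)

Divide the second equation by -2 to match normals: 4x - 6y - 6z = -17.
With common normal n = (4, -6, -6) (|n| = 2√22), the distance is |(-18) − (-17)|/|n| = 1/(2√22) = √22/44.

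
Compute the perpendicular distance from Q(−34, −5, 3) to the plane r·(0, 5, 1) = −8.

Normal vector n = (0, 5, 1), and n·(−34, −5, 3) − (−8) = −14.
|n| = √(0 + 25 + 1) = √26, so the distance is |-14|/√26 = 7√26/13.

14/√26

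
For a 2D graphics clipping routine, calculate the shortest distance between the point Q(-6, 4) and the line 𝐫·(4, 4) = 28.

d = |4·(-6) + 4·4 − 28| / √(16 + 16) = |-36|/(4√2) = 9/√2.

9/√2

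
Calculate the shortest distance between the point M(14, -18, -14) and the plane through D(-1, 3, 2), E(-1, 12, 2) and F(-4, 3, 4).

DE = (0, 9, 0) and DF = (-3, 0, 2), so a normal is n = DE × DF = (18, 0, 27).
n = (18, 0, 27); n·P − 36 = -162; |n| = 9√13; distance = 162/(9√13) = 18/√13.

18/√13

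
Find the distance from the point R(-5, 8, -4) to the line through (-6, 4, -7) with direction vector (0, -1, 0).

Direction vector d = (0, -1, 0).
AP = (1, 4, 3); AP·d = -4, |AP|² = 26, |d|² = 1.
distance² = |AP|² − (AP·d)²/|d|² = 26 − 16/1 = 10, so the distance is √10.

√10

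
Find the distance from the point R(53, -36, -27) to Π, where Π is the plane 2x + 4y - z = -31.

20/√21

Normal vector n = (2, 4, -1), and n·(53, -36, -27) - (-31) = 20.
|n| = √(4 + 16 + 1) = √21, so the distance is |20|/√21 = 20√21/21.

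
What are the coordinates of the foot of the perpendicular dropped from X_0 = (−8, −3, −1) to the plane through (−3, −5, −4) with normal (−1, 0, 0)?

(-3, -3, -1)

n = (−1, 0, 0), |n|² = 1, and n·X_0 − 3 = 5.
t = 5/1 = 5, so the foot is X_0 − t·n = (−8, −3, −1) − 5·(−1, 0, 0) = (−3, −3, −1).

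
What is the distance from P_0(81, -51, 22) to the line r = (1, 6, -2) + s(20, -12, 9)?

Direction vector d = (20, -12, 9).
AP = (80, -57, 24); AP·d = 2500, |AP|² = 10225, |d|² = 625.
distance² = |AP|² − (AP·d)²/|d|² = 10225 − 6250000/625 = 225, so the distance is 15.

15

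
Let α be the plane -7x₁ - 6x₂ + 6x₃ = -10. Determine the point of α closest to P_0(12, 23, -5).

The perpendicular from P_0 has direction n = (-7, -6, 6): r = (12, 23, -5) + λ(-7, -6, 6).
Substitute into the plane: n·(P_0 + λn) = -10 gives -252 + 121λ = -10, so λ = 2.
Foot = (12, 23, -5) + 2·(-7, -6, 6) = (-2, 11, 7).

(-2, 11, 7)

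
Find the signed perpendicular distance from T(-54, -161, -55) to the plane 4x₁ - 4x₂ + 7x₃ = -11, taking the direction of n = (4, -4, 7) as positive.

6

n·T − (-11) = 54.
|n| = 9, so the signed distance is 54/9 = 6.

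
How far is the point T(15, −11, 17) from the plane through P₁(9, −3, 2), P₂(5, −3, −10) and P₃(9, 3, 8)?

5/√11

P₁P₂ = (−4, 0, −12) and P₁P₃ = (0, 6, 6), so a normal is n = P₁P₂ × P₁P₃ = (72, 24, −24).
Then n·(15, −11, 17) − 528 = −120.
|n| = √(5184 + 576 + 576) = 24√11, so the distance is |-120|/(24√11) = 5/√11.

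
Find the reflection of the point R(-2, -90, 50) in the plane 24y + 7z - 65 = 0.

(-2, 54, 92)

n = (0, 24, 7), |n|² = 625, n·R − 65 = -1875, so t = -1875/625 = -3.
Foot F = R − (-3)·n = (-2, -18, 71); the reflection is 2F − R = (-2, 54, 92).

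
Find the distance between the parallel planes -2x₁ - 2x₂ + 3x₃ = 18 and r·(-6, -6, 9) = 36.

Divide the second equation by 3 to match normals: -2x₁ - 2x₂ + 3x₃ = 12.
With common normal n = (-2, -2, 3) (|n| = √17), the distance is |18 − 12|/|n| = 6/√17.

6√17/17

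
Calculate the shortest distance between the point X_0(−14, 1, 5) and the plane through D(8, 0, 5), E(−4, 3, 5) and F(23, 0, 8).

DE = (−12, 3, 0) and DF = (15, 0, 3), so a normal is n = DE × DF = (9, 36, −45).
n = (9, 36, −45); n·P − (-153) = -162; |n| = 9√42; distance = 162/(9√42) = 3√42/7.

3√42/7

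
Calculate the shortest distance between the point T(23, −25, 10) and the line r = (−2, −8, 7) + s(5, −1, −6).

15√3

Direction vector d = (5, −1, −6).
AP = (25, −17, 3), and AP × d = (105, 165, 60).
|AP × d|² = 41850 and |d|² = 62, so the distance is √(41850/62) = √675 = 15√3.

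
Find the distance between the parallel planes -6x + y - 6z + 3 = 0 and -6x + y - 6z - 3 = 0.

6√73/73

Both planes have normal n = (-6, 1, -6), |n| = √73. Any point on the first plane is at distance |3 − (-3)|/|n| = 6/√73 from the second.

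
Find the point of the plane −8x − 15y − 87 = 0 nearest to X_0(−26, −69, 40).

(6, -9, 40)

The perpendicular from X_0 has direction n = (−8, −15, 0): r = (−26, −69, 40) + μ(−8, −15, 0).
Substitute into the plane: n·(X_0 + μn) = 87 gives 1243 + 289μ = 87, so μ = -4.
Foot = (−26, −69, 40) + (-4)·(−8, −15, 0) = (6, −9, 40).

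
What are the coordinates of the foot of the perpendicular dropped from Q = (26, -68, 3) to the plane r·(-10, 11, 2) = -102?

(-14, -24, 11)

The perpendicular from Q has direction n = (-10, 11, 2): r = (26, -68, 3) + t(-10, 11, 2).
Substitute into the plane: n·(Q + tn) = -102 gives -1002 + 225t = -102, so t = 4.
Foot = (26, -68, 3) + 4·(-10, 11, 2) = (-14, -24, 11).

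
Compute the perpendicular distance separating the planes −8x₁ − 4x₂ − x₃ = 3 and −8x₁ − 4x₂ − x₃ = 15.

With common normal n = (−8, −4, −1) (|n| = 9), the distance is |3 − 15|/|n| = 12/9 = 4/3.

4/3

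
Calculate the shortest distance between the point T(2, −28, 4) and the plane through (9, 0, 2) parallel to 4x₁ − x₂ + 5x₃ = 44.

5√42/21

Parallel planes share the normal n = (4, −1, 5); since (9, 0, 2) lies on the plane, its equation is 4x₁ − x₂ + 5x₃ = 46.
d = |4·2 + (-1)·(-28) + 5·4 − 46| / √(16 + 1 + 25) = |10| / √42 = 5√42/21.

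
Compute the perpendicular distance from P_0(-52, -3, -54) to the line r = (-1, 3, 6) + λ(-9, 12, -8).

Direction vector d = (-9, 12, -8).
AP = (-51, -6, -60); AP·d = 867, |AP|² = 6237, |d|² = 289.
distance² = |AP|² − (AP·d)²/|d|² = 6237 − 751689/289 = 3636, so the distance is 6√101.

6√101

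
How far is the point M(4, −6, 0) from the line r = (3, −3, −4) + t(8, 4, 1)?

Direction vector d = (8, 4, 1).
AP = (1, −3, 4), and AP × d = (−19, 31, 28).
|AP × d|² = 2106 and |d|² = 81, so the distance is √(2106/81) = √26.

√26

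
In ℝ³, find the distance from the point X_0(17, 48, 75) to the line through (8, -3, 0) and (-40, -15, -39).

A direction vector is d = (-48, -12, -39).
AP = (9, 51, 75); AP·d = -3969, |AP|² = 8307, |d|² = 3969.
distance² = |AP|² − (AP·d)²/|d|² = 8307 − 15752961/3969 = 4338, so the distance is 3√482.

3√482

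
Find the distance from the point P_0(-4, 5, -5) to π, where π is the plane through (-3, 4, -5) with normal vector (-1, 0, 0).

1

The plane has equation n·(r − (-3, 4, -5)) = 0, i.e. n·r = 3.
n = (-1, 0, 0); n·P − 3 = 1; |n| = 1; distance = 1/1 = 1.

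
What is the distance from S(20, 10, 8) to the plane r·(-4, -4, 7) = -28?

n = (-4, -4, 7); n·P − (-28) = -36; |n| = 9; distance = 36/9 = 4.

4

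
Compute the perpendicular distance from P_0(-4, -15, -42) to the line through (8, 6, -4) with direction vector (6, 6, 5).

3√53

Direction vector d = (6, 6, 5).
AP = (-12, -21, -38), and AP × d = (123, -168, 54).
|AP × d|² = 46269 and |d|² = 97, so the distance is √(46269/97) = √477 = 3√53.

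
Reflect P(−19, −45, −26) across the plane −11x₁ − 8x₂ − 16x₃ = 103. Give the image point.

With n = (−11, −8, −16), the signed offset is (n·P − 103)/|n|² = 882/441 = 2.
P' = P − 2t·n = (−19, −45, −26) − 4·(−11, −8, −16) = (25, −13, 38).

(25, -13, 38)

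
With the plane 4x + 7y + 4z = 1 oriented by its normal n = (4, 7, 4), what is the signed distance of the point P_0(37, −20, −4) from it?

n·P_0 − 1 = -9.
|n| = 9, so the signed distance is -9/9 = -1.

-1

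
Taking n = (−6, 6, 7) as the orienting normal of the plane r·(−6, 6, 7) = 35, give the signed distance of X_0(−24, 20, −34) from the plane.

-9/11

n·X_0 − 35 = -9.
|n| = 11, so the signed distance is -9/11.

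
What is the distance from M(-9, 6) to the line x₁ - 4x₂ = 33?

The normal to the line is n = (1, -4) with |n| = √17.
|n·M − 33| = |-33 − 33| = 66, so the distance is 66/√17 = 66√17/17.

66√17/17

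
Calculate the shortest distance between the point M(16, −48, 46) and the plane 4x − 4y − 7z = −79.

n = (4, −4, −7); n·P − (-79) = 13; |n| = 9; distance = 13/9.

13/9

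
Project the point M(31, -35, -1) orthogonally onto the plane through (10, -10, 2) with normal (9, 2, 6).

(22, -37, -7)

The perpendicular from M has direction n = (9, 2, 6): r = (31, -35, -1) + λ(9, 2, 6).
Substitute into the plane: n·(M + λn) = 82 gives 203 + 121λ = 82, so λ = -1.
Foot = (31, -35, -1) + (-1)·(9, 2, 6) = (22, -37, -7).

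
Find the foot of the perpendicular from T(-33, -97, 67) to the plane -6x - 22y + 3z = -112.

(-3, 13, 52)

The perpendicular from T has direction n = (-6, -22, 3): r = (-33, -97, 67) + t(-6, -22, 3).
Substitute into the plane: n·(T + tn) = -112 gives 2533 + 529t = -112, so t = -5.
Foot = (-33, -97, 67) + (-5)·(-6, -22, 3) = (-3, 13, 52).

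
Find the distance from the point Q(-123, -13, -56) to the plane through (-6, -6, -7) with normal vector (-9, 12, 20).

11/25

The plane has equation n·(r − (-6, -6, -7)) = 0, i.e. n·r = -158.
Then n·(-123, -13, -56) - (-158) = -11.
|n| = √(81 + 144 + 400) = 25, so the distance is |-11|/25 = 11/25.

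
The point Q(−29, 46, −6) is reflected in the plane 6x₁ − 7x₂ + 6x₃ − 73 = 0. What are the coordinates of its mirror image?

With n = (6, −7, 6), the signed offset is (n·Q − 73)/|n|² = -605/121 = -5.
Q' = Q − 2t·n = (−29, 46, −6) − (-10)·(6, −7, 6) = (31, −24, 54).

(31, -24, 54)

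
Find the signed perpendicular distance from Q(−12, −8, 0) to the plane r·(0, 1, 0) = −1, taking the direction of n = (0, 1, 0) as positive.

n·Q − (-1) = -7.
|n| = 1, so the signed distance is -7/1 = -7.

-7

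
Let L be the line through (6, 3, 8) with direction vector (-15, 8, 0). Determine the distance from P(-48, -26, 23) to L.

Direction vector d = (-15, 8, 0).
AP = (-54, -29, 15); AP·d = 578, |AP|² = 3982, |d|² = 289.
distance² = |AP|² − (AP·d)²/|d|² = 3982 − 334084/289 = 2826, so the distance is 3√314.

3√314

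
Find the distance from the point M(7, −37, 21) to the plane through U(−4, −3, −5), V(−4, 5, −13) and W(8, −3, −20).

23/√57

UV = (0, 8, −8) and UW = (12, 0, −15), so a normal is n = UV × UW = (−120, −96, −96).
Then n·(7, −37, 21) − 1248 = −552.
|n| = √(14400 + 9216 + 9216) = 24√57, so the distance is |-552|/(24√57) = 23/√57.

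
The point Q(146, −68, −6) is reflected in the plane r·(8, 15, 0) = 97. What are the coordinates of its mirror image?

(2434/17, -1246/17, -6)

With n = (8, 15, 0), the signed offset is (n·Q − 97)/|n|² = 51/289 = 3/17.
Q' = Q − 2t·n = (146, −68, −6) − (6/17)·(8, 15, 0) = (2434/17, −1246/17, −6).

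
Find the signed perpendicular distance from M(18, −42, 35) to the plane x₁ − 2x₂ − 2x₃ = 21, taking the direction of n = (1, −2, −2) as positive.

n·M − 21 = 11.
|n| = 3, so the signed distance is 11/3.

11/3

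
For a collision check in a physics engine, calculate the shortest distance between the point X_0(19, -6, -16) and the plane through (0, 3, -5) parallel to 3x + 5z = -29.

√34/17

Parallel planes share the normal n = (3, 0, 5); since (0, 3, -5) lies on the plane, its equation is 3x + 5z = -25.
n = (3, 0, 5); n·P − (-25) = 2; |n| = √34; distance = 2/√34 = √34/17.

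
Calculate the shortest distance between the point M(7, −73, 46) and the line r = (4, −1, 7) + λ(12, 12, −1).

3√457

Direction vector d = (12, 12, −1).
AP = (3, −72, 39); AP·d = -867, |AP|² = 6714, |d|² = 289.
distance² = |AP|² − (AP·d)²/|d|² = 6714 − 751689/289 = 4113, so the distance is 3√457.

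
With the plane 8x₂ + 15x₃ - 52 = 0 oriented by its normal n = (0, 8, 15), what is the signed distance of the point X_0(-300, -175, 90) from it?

n·X_0 − 52 = -102.
|n| = 17, so the signed distance is -102/17 = -6.

-6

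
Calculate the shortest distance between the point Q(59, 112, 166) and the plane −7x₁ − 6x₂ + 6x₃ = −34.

5

d = |(-7)·59 + (-6)·112 + 6·166 − (-34)| / √(49 + 36 + 36) = |-55| / 11 = 5.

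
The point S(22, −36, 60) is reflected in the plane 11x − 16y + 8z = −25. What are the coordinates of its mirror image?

With n = (11, −16, 8), the signed offset is (n·S − (-25))/|n|² = 1323/441 = 3.
S' = S − 2t·n = (22, −36, 60) − 6·(11, −16, 8) = (−44, 60, 12).

(-44, 60, 12)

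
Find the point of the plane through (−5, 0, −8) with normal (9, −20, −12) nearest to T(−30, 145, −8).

(15, 45, -68)

The perpendicular from T has direction n = (9, −20, −12): r = (−30, 145, −8) + μ(9, −20, −12).
Substitute into the plane: n·(T + μn) = 51 gives -3074 + 625μ = 51, so μ = 5.
Foot = (−30, 145, −8) + 5·(9, −20, −12) = (15, 45, −68).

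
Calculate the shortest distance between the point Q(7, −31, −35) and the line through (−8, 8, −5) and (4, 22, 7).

3√173

A direction vector is d = (12, 14, 12).
AP = (15, −39, −30), and AP × d = (−48, −540, 678).
|AP × d|² = 753588 and |d|² = 484, so the distance is √(753588/484) = √1557 = 3√173.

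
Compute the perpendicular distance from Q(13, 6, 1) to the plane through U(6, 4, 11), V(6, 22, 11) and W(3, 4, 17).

4/√5

UV = (0, 18, 0) and UW = (−3, 0, 6), so a normal is n = UV × UW = (108, 0, 54).
n = (108, 0, 54); n·P − 1242 = 216; |n| = 54√5; distance = 216/(54√5) = 4/√5.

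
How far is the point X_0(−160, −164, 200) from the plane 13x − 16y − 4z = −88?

n = (13, −16, −4); n·P − (-88) = -168; |n| = 21; distance = 168/21 = 8.

8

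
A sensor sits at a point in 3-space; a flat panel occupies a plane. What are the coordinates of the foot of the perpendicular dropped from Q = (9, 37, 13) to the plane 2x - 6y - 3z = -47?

(17, 13, 1)

The perpendicular from Q has direction n = (2, -6, -3): r = (9, 37, 13) + t(2, -6, -3).
Substitute into the plane: n·(Q + tn) = -47 gives -243 + 49t = -47, so t = 4.
Foot = (9, 37, 13) + 4·(2, -6, -3) = (17, 13, 1).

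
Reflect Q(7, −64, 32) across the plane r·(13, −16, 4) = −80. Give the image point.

n = (13, −16, 4), |n|² = 441, n·Q − (-80) = 1323, so t = 1323/441 = 3.
Foot F = Q − 3·n = (−32, −16, 20); the reflection is 2F − Q = (−71, 32, 8).

(-71, 32, 8)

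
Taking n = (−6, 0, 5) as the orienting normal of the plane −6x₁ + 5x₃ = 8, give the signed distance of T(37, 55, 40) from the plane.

n·T − 8 = -30.
|n| = √61, so the signed distance is -30/√61.

-30/√61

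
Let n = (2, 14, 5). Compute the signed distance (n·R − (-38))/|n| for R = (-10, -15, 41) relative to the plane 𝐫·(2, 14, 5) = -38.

13/15

n·R − (-38) = 13.
|n| = 15, so the signed distance is 13/15.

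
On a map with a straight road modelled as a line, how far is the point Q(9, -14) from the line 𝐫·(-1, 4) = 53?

d = |(-1)·9 + 4·(-14) − 53| / √(1 + 16) = |-118|/√17 = 118√17/17.

118√17/17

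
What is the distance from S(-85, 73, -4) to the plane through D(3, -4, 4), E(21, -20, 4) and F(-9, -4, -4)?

DE = (18, -16, 0) and DF = (-12, 0, -8), so a normal is n = DE × DF = (128, 144, -192).
Then n·(-85, 73, -4) - (-960) = 1360.
|n| = √(16384 + 20736 + 36864) = 272, so the distance is |1360|/272 = 5.

5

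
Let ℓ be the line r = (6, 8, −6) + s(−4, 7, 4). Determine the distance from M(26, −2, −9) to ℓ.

Direction vector d = (−4, 7, 4).
AP = (20, −10, −3), and AP × d = (−19, −68, 100).
|AP × d|² = 14985 and |d|² = 81, so the distance is √(14985/81) = √185.

√185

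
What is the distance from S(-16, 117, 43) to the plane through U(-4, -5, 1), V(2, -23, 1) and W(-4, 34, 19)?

UV = (6, -18, 0) and UW = (0, 39, 18), so a normal is n = UV × UW = (-324, -108, 234).
Then n·(-16, 117, 43) - 2070 = 540.
|n| = √(104976 + 11664 + 54756) = 414, so the distance is |540|/414 = 30/23.

30/23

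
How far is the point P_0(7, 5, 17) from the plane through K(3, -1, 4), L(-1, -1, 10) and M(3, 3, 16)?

2/7

KL = (-4, 0, 6) and KM = (0, 4, 12), so a normal is n = KL × KM = (-24, 48, -16).
Then n·(7, 5, 17) - (-184) = -16.
|n| = √(576 + 2304 + 256) = 56, so the distance is |-16|/56 = 2/7.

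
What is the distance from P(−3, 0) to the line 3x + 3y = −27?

3√2

The normal to the line is n = (3, 3) with |n| = 3√2.
|n·P − (-27)| = |-9 − (-27)| = 18, so the distance is 18/(3√2) = 3√2.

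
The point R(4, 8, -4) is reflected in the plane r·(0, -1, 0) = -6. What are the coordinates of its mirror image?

n = (0, -1, 0), |n|² = 1, n·R − (-6) = -2, so t = -2/1 = -2.
Foot F = R − (-2)·n = (4, 6, -4); the reflection is 2F − R = (4, 4, -4).

(4, 4, -4)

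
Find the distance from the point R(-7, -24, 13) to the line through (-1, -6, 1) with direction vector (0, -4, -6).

6√14

Direction vector d = (0, -4, -6).
AP = (-6, -18, 12); AP·d = 0, |AP|² = 504, |d|² = 52.
distance² = |AP|² − (AP·d)²/|d|² = 504 − 0/52 = 504, so the distance is 6√14.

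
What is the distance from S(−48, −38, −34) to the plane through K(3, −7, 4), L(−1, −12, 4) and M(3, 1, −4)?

21/√57

KL = (−4, −5, 0) and KM = (0, 8, −8), so a normal is n = KL × KM = (40, −32, −32).
n = (40, −32, −32); n·P − 216 = 168; |n| = 8√57; distance = 168/(8√57) = 7√57/19.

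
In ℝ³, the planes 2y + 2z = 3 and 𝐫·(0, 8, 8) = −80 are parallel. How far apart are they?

23√2/4

Divide the second equation by 4 to match normals: 2y + 2z = -20.
Both planes have normal n = (0, 2, 2), |n| = 2√2. Any point on the first plane is at distance |(-20) − 3|/|n| = 23/(2√2) from the second.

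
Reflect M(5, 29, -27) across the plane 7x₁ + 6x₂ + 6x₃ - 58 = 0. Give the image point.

With n = (7, 6, 6), the signed offset is (n·M − 58)/|n|² = -11/121 = -1/11.
M' = M − 2t·n = (5, 29, -27) − (-2/11)·(7, 6, 6) = (69/11, 331/11, -285/11).

(69/11, 331/11, -285/11)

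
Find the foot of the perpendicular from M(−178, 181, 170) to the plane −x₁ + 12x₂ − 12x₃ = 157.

(-3017/17, 2969/17, 2998/17)

The perpendicular from M has direction n = (−1, 12, −12): r = (−178, 181, 170) + μ(−1, 12, −12).
Substitute into the plane: n·(M + μn) = 157 gives 310 + 289μ = 157, so μ = -9/17.
Foot = (−178, 181, 170) + (-9/17)·(−1, 12, −12) = (−3017/17, 2969/17, 2998/17).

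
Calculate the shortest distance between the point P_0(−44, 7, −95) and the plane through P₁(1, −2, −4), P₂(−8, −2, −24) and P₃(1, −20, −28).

27/25

P₁P₂ = (−9, 0, −20) and P₁P₃ = (0, −18, −24), so a normal is n = P₁P₂ × P₁P₃ = (−360, −216, 162).
n = (−360, −216, 162); n·P − (-576) = -486; |n| = 450; distance = 486/450 = 27/25.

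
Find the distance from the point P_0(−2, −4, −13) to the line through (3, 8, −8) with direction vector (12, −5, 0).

Direction vector d = (12, −5, 0).
AP = (−5, −12, −5); AP·d = 0, |AP|² = 194, |d|² = 169.
distance² = |AP|² − (AP·d)²/|d|² = 194 − 0/169 = 194, so the distance is √194.

√194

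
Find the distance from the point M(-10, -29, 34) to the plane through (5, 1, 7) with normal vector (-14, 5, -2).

The plane has equation n·(r − (5, 1, 7)) = 0, i.e. n·r = -79.
n = (-14, 5, -2); n·P − (-79) = 6; |n| = 15; distance = 6/15 = 2/5.

2/5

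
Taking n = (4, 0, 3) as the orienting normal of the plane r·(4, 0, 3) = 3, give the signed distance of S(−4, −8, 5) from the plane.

-4/5

n·S − 3 = -4.
|n| = 5, so the signed distance is -4/5.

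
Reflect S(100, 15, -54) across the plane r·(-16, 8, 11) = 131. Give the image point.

(-60, 95, 56)

n = (-16, 8, 11), |n|² = 441, n·S − 131 = -2205, so t = -2205/441 = -5.
Foot F = S − (-5)·n = (20, 55, 1); the reflection is 2F − S = (-60, 95, 56).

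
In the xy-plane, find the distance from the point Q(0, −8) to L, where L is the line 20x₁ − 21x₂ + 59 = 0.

227/29

The normal to the line is n = (20, −21) with |n| = 29.
|n·Q − (-59)| = |168 − (-59)| = 227, so the distance is 227/29.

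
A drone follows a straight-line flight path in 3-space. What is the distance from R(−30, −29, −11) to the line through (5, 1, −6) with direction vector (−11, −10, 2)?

5√5

Direction vector d = (−11, −10, 2).
AP = (−35, −30, −5), and AP × d = (−110, 125, 20).
|AP × d|² = 28125 and |d|² = 225, so the distance is √(28125/225) = √125 = 5√5.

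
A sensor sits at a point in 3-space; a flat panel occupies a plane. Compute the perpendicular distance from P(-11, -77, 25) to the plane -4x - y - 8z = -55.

Normal vector n = (-4, -1, -8), and n·(-11, -77, 25) - (-55) = -24.
|n| = √(16 + 1 + 64) = 9, so the distance is |-24|/9 = 8/3.

8/3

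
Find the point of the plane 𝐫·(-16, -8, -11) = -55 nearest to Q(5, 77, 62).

(-43, 53, 29)

n = (-16, -8, -11), |n|² = 441, and n·Q − (-55) = -1323.
t = -1323/441 = -3, so the foot is Q − t·n = (5, 77, 62) − (-3)·(-16, -8, -11) = (-43, 53, 29).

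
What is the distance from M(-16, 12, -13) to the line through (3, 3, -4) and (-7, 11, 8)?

√446

A direction vector is d = (-10, 8, 12).
AP = (-19, 9, -9); AP·d = 154, |AP|² = 523, |d|² = 308.
distance² = |AP|² − (AP·d)²/|d|² = 523 − 23716/308 = 446, so the distance is √446.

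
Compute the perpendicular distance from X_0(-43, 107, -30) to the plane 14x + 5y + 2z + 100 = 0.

Normal vector n = (14, 5, 2), and n·(-43, 107, -30) - (-100) = -27.
|n| = √(196 + 25 + 4) = 15, so the distance is |-27|/15 = 9/5.

9/5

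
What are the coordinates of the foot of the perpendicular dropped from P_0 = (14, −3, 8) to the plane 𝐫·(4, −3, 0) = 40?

(10, 0, 8)

The perpendicular from P_0 has direction n = (4, −3, 0): r = (14, −3, 8) + λ(4, −3, 0).
Substitute into the plane: n·(P_0 + λn) = 40 gives 65 + 25λ = 40, so λ = -1.
Foot = (14, −3, 8) + (-1)·(4, −3, 0) = (10, 0, 8).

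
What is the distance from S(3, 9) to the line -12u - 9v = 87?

d = |(-12)·3 + (-9)·9 − 87| / √(144 + 81) = |-204|/15 = 68/5.

68/5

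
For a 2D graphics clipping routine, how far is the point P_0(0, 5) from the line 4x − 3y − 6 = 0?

d = |4·0 + (-3)·5 − 6| / √(16 + 9) = |-21|/5 = 21/5.

21/5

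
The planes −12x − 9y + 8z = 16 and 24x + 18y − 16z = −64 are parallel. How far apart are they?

Divide the second equation by -2 to match normals: −12x − 9y + 8z = 32.
With common normal n = (−12, −9, 8) (|n| = 17), the distance is |16 − 32|/|n| = 16/17.

16/17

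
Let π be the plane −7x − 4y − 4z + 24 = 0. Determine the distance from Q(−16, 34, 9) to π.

4

Normal vector n = (−7, −4, −4), and n·(−16, 34, 9) − (−24) = −36.
|n| = √(49 + 16 + 16) = 9, so the distance is |-36|/9 = 4.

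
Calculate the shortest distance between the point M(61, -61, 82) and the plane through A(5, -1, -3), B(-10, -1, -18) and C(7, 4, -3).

25/(3√6)

AB = (-15, 0, -15) and AC = (2, 5, 0), so a normal is n = AB × AC = (75, -30, -75).
Then n·(61, -61, 82) - 630 = -375.
|n| = √(5625 + 900 + 5625) = 45√6, so the distance is |-375|/(45√6) = 25√6/18.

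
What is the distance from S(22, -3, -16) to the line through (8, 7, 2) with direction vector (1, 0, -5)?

Direction vector d = (1, 0, -5).
AP = (14, -10, -18), and AP × d = (50, 52, 10).
|AP × d|² = 5304 and |d|² = 26, so the distance is √(5304/26) = √204 = 2√51.

2√51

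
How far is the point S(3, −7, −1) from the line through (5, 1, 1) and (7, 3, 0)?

A direction vector is d = (2, 2, −1).
AP = (−2, −8, −2); AP·d = -18, |AP|² = 72, |d|² = 9.
distance² = |AP|² − (AP·d)²/|d|² = 72 − 324/9 = 36, so the distance is 6.

6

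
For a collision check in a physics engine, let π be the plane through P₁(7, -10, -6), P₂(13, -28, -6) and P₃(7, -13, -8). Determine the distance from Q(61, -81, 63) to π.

P₁P₂ = (6, -18, 0) and P₁P₃ = (0, -3, -2), so a normal is n = P₁P₂ × P₁P₃ = (36, 12, -18).
n = (36, 12, -18); n·P − 240 = -150; |n| = 42; distance = 150/42 = 25/7.

25/7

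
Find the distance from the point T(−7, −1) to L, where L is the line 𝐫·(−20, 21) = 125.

6/29

d = |(-20)·(-7) + 21·(-1) − 125| / √(400 + 441) = |-6|/29 = 6/29.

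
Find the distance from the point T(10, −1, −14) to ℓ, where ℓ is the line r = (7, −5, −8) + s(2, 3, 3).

√61

Direction vector d = (2, 3, 3).
AP = (3, 4, −6), and AP × d = (30, −21, 1).
|AP × d|² = 1342 and |d|² = 22, so the distance is √(1342/22) = √61.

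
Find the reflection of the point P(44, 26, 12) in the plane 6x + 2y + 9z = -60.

(-4, 10, -60)

n = (6, 2, 9), |n|² = 121, n·P − (-60) = 484, so t = 484/121 = 4.
Foot F = P − 4·n = (20, 18, -24); the reflection is 2F − P = (-4, 10, -60).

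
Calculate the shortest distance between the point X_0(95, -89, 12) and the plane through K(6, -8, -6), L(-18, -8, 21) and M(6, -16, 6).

27/17

KL = (-24, 0, 27) and KM = (0, -8, 12), so a normal is n = KL × KM = (216, 288, 192).
Then n·(95, -89, 12) - (-2160) = -648.
|n| = √(46656 + 82944 + 36864) = 408, so the distance is |-648|/408 = 27/17.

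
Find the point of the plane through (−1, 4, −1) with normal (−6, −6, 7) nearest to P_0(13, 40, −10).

(-5, 22, 11)

n = (−6, −6, 7), |n|² = 121, and n·P_0 − (-25) = -363.
t = -363/121 = -3, so the foot is P_0 − t·n = (13, 40, −10) − (-3)·(−6, −6, 7) = (−5, 22, 11).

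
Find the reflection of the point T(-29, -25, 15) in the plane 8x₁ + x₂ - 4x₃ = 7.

(35, -17, -17)

n = (8, 1, -4), |n|² = 81, n·T − 7 = -324, so t = -324/81 = -4.
Foot F = T − (-4)·n = (3, -21, -1); the reflection is 2F − T = (35, -17, -17).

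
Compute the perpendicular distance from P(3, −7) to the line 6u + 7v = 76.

107/√85

The normal to the line is n = (6, 7) with |n| = √85.
|n·P − 76| = |-31 − 76| = 107, so the distance is 107/√85.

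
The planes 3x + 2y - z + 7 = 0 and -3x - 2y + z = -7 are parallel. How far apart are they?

√14

Divide the second equation by -1 to match normals: 3x + 2y - z = 7.
With common normal n = (3, 2, -1) (|n| = √14), the distance is |(-7) − 7|/|n| = 14/√14 = √14.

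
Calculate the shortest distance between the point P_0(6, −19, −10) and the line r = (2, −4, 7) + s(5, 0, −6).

Direction vector d = (5, 0, −6).
AP = (4, −15, −17); AP·d = 122, |AP|² = 530, |d|² = 61.
distance² = |AP|² − (AP·d)²/|d|² = 530 − 14884/61 = 286, so the distance is √286.

√286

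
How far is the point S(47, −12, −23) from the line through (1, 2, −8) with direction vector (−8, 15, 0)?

Direction vector d = (−8, 15, 0).
AP = (46, −14, −15), and AP × d = (225, 120, 578).
|AP × d|² = 399109 and |d|² = 289, so the distance is √(399109/289) = √1381.

√1381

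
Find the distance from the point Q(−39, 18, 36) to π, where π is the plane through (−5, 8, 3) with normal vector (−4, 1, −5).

The plane has equation n·(r − (−5, 8, 3)) = 0, i.e. n·r = 13.
n = (−4, 1, −5); n·P − 13 = -19; |n| = √42; distance = 19/√42 = 19√42/42.

19√42/42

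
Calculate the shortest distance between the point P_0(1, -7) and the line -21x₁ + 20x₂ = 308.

d = |(-21)·1 + 20·(-7) − 308| / √(441 + 400) = |-469|/29 = 469/29.

469/29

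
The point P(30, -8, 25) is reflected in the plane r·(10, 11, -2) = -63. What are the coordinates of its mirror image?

n = (10, 11, -2), |n|² = 225, n·P − (-63) = 225, so t = 225/225 = 1.
Foot F = P − 1·n = (20, -19, 27); the reflection is 2F − P = (10, -30, 29).

(10, -30, 29)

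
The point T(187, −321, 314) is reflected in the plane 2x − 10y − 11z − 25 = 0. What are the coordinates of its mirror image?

n = (2, −10, −11), |n|² = 225, n·T − 25 = 105, so t = 105/225 = 7/15.
Foot F = T − (7/15)·n = (2791/15, −949/3, 4787/15); the reflection is 2F − T = (2777/15, −935/3, 4864/15).

(2777/15, -935/3, 4864/15)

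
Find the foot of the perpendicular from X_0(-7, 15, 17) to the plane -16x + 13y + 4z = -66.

(9, 2, 13)

n = (-16, 13, 4), |n|² = 441, and n·X_0 − (-66) = 441.
t = 441/441 = 1, so the foot is X_0 − t·n = (-7, 15, 17) − 1·(-16, 13, 4) = (9, 2, 13).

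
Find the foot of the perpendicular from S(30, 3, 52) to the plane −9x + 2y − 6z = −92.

The perpendicular from S has direction n = (−9, 2, −6): r = (30, 3, 52) + λ(−9, 2, −6).
Substitute into the plane: n·(S + λn) = -92 gives -576 + 121λ = -92, so λ = 4.
Foot = (30, 3, 52) + 4·(−9, 2, −6) = (−6, 11, 28).

(-6, 11, 28)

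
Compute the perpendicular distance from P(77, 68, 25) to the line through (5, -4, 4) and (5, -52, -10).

72

A direction vector is d = (0, -48, -14).
AP = (72, 72, 21), and AP × d = (0, 1008, -3456).
|AP × d|² = 12960000 and |d|² = 2500, so the distance is √(12960000/2500) = √5184 = 72.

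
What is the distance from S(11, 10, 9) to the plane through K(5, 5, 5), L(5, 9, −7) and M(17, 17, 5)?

KL = (0, 4, −12) and KM = (12, 12, 0), so a normal is n = KL × KM = (144, −144, −48).
d = |144·11 + (-144)·10 + (-48)·9 − (-240)| / √(20736 + 20736 + 2304) = |-48| / (48√19) = 1/√19.

1/√19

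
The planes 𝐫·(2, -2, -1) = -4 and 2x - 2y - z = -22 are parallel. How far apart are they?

6

Both planes have normal n = (2, -2, -1), |n| = 3. Any point on the first plane is at distance |(-22) − (-4)|/|n| = 18/3 = 6 from the second.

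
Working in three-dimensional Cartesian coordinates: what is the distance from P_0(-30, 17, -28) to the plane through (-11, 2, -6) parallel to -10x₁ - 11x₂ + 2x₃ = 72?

Parallel planes share the normal n = (-10, -11, 2); since (-11, 2, -6) lies on the plane, its equation is -10x₁ - 11x₂ + 2x₃ = 76.
Then n·(-30, 17, -28) - 76 = -19.
|n| = √(100 + 121 + 4) = 15, so the distance is |-19|/15 = 19/15.

19/15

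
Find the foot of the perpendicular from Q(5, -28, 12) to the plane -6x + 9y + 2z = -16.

The perpendicular from Q has direction n = (-6, 9, 2): r = (5, -28, 12) + μ(-6, 9, 2).
Substitute into the plane: n·(Q + μn) = -16 gives -258 + 121μ = -16, so μ = 2.
Foot = (5, -28, 12) + 2·(-6, 9, 2) = (-7, -10, 16).

(-7, -10, 16)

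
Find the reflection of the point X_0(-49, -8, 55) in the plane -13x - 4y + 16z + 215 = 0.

(55, 24, -73)

With n = (-13, -4, 16), the signed offset is (n·X_0 − (-215))/|n|² = 1764/441 = 4.
X_0' = X_0 − 2t·n = (-49, -8, 55) − 8·(-13, -4, 16) = (55, 24, -73).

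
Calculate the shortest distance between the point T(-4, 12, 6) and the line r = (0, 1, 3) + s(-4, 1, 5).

2√26

Direction vector d = (-4, 1, 5).
AP = (-4, 11, 3); AP·d = 42, |AP|² = 146, |d|² = 42.
distance² = |AP|² − (AP·d)²/|d|² = 146 − 1764/42 = 104, so the distance is 2√26.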